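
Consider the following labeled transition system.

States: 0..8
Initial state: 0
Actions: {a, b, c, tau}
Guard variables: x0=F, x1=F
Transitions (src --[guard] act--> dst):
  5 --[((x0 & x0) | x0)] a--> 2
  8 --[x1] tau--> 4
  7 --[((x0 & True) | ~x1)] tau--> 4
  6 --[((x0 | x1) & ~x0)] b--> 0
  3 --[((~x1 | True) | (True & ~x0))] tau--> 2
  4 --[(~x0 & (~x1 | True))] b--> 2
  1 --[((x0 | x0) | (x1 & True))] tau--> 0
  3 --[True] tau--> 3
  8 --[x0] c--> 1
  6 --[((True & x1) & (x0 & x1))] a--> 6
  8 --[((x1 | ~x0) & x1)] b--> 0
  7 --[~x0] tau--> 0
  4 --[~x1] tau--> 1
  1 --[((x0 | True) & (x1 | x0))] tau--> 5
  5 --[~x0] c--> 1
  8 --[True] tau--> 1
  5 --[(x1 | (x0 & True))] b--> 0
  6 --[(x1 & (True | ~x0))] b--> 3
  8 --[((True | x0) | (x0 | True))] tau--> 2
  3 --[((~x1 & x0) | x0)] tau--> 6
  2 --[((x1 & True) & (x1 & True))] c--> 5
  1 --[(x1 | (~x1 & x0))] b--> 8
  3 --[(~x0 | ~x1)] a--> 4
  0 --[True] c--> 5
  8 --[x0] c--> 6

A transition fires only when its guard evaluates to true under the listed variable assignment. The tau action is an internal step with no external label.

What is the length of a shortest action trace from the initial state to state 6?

Breadth-first toward 6:
  L0 = {0}
  L1 = {5}
  L2 = {1}
6 never appears.

Answer: UNREACHABLE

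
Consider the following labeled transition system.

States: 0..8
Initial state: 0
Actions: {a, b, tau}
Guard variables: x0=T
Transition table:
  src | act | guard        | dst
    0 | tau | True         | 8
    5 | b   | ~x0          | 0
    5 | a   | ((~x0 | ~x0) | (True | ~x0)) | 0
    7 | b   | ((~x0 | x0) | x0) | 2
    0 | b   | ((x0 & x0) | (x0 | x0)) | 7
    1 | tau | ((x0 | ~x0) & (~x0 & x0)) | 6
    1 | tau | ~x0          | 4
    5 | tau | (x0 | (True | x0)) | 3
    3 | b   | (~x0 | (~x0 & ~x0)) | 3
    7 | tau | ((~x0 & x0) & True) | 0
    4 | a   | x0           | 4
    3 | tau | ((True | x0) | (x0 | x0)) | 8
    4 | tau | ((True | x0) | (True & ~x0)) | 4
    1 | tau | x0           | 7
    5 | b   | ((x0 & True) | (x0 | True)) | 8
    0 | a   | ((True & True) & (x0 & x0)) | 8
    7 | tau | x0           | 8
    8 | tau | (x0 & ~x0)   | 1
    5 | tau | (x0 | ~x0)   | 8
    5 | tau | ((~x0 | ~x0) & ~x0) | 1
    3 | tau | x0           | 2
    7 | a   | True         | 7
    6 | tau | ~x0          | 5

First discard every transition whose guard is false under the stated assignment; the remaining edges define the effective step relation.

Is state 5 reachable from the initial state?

Guard filter leaves 15 enabled edge(s).
depth 0: {0}
depth 1: {7,8}  cumulative {0,7,8}
depth 2: {2}  cumulative {0,2,7,8}
Reachable = {0,2,7,8}

Answer: UNREACHABLE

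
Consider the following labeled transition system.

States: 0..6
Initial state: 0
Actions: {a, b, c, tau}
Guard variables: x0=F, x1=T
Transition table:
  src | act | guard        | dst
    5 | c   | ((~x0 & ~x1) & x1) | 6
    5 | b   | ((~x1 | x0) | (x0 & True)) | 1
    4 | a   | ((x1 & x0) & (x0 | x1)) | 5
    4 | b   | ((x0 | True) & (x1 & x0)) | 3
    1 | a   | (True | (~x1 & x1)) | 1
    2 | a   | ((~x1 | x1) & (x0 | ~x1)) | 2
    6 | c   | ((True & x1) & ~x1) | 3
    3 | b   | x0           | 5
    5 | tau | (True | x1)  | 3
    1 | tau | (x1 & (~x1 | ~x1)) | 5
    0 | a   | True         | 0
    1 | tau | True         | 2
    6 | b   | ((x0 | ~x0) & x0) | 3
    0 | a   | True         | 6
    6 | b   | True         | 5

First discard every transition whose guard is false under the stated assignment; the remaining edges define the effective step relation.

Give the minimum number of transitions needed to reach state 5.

Layered search for 5:
  L0 = {0}
  L1 = {6}
  L2 = {5}
first hit 5 at d=2 via a·b

Answer: 2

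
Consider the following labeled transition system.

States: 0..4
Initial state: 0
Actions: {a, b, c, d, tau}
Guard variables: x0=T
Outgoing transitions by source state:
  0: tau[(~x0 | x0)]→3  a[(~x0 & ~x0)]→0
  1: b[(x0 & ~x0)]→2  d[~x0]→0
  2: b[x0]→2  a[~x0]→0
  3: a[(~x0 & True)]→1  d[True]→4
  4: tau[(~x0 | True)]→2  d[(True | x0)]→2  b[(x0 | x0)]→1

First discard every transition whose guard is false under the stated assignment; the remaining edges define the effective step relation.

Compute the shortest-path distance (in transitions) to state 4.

Breadth-first toward 4:
  Layer 0: {0}
  Layer 1: {3}
  Layer 2: {4}
4 enters at depth 2; path tau·d

Answer: 2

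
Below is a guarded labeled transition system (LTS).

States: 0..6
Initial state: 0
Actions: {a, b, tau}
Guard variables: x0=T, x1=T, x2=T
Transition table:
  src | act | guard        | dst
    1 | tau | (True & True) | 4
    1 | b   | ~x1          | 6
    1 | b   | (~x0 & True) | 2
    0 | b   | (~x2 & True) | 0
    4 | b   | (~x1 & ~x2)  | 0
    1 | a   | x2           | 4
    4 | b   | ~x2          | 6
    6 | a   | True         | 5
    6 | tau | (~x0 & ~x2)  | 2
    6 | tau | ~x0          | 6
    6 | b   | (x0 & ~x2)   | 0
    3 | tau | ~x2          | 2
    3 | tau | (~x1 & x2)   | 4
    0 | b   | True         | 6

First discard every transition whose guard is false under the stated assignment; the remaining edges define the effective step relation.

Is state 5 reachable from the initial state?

Answer: REACHABLE

Trace:
Guard filter leaves 4 enabled edge(s).
Layer 0: {0}
Layer 1: {6}  now seen {0,6}
Layer 2: {5}  now seen {0,5,6}
Reach set: {0,5,6}
witness 5: b·a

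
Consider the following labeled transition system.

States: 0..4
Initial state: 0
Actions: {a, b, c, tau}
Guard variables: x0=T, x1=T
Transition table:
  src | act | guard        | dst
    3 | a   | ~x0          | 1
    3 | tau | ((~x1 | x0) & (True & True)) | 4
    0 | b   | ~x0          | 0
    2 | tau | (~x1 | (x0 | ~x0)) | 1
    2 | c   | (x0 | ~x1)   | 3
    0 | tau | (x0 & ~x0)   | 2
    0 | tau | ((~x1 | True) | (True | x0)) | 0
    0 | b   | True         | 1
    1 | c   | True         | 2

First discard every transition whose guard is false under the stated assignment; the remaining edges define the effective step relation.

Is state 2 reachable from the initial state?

Guard filter leaves 6 enabled edge(s).
L0 = {0}
L1 = {1}  now seen {0,1}
L2 = {2}  now seen {0,1,2}
L3 = {3}  now seen {0,1,2,3}
L4 = {4}  now seen {0,1,2,3,4}
Reachable = {0,1,2,3,4}
trace reaching 2: b·c

Answer: REACHABLE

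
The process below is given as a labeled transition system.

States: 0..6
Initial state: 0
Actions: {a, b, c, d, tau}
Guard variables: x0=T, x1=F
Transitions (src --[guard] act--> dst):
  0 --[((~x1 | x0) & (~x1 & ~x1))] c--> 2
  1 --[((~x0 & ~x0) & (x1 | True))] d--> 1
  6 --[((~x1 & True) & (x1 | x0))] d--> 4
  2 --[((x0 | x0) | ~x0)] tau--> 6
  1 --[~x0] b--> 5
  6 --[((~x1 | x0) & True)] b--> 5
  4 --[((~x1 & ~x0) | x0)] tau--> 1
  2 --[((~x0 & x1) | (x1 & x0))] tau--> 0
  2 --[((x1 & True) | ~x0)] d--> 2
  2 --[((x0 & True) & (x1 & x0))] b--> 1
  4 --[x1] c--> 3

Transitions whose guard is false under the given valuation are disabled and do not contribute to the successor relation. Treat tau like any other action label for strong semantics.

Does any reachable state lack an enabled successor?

Reach set: {0,1,2,4,5,6}
  0: c→2  [1 out]
  1: ∅  [no exit]
  2: tau→6  [1 out]
  4: tau→1  [1 out]
  5: ∅  [no exit]
  6: b→5  d→4  [2 out]
witness 1: c·tau·d·tau

Answer: DEADLOCK at state 1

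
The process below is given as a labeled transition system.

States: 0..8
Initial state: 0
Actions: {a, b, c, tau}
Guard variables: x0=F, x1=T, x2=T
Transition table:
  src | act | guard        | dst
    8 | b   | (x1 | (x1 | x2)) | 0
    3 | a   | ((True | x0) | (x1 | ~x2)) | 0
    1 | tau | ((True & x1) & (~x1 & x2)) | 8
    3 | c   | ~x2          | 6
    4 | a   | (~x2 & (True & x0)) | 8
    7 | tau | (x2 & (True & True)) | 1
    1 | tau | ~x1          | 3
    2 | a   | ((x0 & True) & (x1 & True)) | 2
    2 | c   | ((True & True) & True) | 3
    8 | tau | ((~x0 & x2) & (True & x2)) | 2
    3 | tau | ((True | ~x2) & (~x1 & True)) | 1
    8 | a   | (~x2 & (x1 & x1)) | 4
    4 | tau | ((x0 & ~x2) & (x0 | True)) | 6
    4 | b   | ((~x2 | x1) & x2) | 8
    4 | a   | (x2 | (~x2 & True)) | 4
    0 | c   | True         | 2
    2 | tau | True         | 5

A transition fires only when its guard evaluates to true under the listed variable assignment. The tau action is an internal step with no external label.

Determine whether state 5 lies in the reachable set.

Answer: REACHABLE

Working:
9 transition(s) survive guard evaluation.
L0 = {0}
L1 = {2}  now seen {0,2}
L2 = {3,5}  now seen {0,2,3,5}
R = {0,2,3,5}
trace reaching 5: c·tau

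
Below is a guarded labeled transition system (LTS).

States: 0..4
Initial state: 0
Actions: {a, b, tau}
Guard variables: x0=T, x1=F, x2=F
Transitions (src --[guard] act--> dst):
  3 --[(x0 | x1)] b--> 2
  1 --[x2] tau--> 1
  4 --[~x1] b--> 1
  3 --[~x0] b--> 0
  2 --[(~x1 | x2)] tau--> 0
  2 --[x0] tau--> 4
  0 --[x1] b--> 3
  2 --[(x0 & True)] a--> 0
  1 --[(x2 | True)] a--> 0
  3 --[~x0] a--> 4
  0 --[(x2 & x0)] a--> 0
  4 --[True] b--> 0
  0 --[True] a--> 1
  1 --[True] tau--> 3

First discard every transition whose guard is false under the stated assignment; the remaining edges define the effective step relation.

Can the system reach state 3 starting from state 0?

9 transition(s) survive guard evaluation.
L0 = {0}
L1 = {1}  now seen {0,1}
L2 = {3}  now seen {0,1,3}
L3 = {2}  now seen {0,1,2,3}
L4 = {4}  now seen {0,1,2,3,4}
Reachable = {0,1,2,3,4}
trace reaching 3: a·tau

Answer: REACHABLE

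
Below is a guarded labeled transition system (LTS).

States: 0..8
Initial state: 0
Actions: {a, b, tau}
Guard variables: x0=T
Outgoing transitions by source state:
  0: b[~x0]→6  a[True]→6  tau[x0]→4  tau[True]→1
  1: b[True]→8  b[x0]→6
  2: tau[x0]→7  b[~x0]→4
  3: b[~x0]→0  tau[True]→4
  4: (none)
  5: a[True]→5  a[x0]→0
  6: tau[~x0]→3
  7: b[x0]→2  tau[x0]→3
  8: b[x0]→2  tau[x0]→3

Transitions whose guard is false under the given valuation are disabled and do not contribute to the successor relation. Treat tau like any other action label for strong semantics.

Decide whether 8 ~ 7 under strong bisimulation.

Answer: BISIMILAR

Trace:
Compute ~ classes (split until stable):
  round 0: {{0,1,2,3,4,5,6,7,8}}
  round 1: {{0},{1},{2,3},{4,6},{5},{7,8}}
  round 2: {{0},{1},{2},{3},{4,6},{5},{7,8}}
7 equivalence class(es) (converged in 3)
[8]={7,8}  [7]={7,8}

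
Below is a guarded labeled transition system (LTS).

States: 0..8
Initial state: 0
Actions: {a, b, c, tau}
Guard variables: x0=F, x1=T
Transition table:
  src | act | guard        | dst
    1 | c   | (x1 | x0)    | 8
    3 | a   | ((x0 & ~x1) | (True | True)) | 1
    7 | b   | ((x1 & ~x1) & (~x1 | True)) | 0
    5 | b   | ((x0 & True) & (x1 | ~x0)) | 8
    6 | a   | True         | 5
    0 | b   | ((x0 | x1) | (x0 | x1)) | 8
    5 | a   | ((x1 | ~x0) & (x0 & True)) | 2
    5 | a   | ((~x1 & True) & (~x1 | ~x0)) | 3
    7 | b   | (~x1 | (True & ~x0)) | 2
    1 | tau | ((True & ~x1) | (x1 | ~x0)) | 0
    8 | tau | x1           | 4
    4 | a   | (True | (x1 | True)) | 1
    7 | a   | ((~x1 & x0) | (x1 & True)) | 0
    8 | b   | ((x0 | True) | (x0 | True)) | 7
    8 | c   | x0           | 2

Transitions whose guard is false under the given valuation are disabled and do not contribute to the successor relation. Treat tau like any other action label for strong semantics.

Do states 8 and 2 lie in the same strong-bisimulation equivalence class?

Bisimulation quotient by refinement:
  π0 = {{0,1,2,3,4,5,6,7,8}}
  π1 = {{0},{1},{2,5},{3,4,6},{7},{8}}
  π2 = {{0},{1},{2,5},{3,4},{6},{7},{8}}
7 equivalence class(es) (converged in 3)
class of 8: {8}; class of 2: {2,5}

Answer: NOT BISIMILAR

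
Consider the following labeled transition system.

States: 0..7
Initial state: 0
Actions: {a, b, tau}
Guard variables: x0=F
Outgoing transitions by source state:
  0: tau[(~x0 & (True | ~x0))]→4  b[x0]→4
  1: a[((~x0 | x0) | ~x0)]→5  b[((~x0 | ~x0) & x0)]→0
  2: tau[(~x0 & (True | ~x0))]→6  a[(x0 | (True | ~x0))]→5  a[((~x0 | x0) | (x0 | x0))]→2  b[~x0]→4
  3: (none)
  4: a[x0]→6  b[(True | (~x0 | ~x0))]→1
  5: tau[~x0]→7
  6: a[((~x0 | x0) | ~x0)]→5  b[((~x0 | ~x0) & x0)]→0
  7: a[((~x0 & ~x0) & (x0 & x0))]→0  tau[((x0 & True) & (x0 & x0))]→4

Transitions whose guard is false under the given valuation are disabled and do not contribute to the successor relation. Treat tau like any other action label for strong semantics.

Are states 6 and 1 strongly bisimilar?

Refine partition for ~:
  round 0: {{0,1,2,3,4,5,6,7}}
  round 1: {{0,5},{1,6},{2},{3,7},{4}}
  round 2: {{0},{1,6},{2},{3,7},{4},{5}}
stable after 3 split(s): 6 block(s)
6∈{1,6}, 1∈{1,6}

Answer: BISIMILAR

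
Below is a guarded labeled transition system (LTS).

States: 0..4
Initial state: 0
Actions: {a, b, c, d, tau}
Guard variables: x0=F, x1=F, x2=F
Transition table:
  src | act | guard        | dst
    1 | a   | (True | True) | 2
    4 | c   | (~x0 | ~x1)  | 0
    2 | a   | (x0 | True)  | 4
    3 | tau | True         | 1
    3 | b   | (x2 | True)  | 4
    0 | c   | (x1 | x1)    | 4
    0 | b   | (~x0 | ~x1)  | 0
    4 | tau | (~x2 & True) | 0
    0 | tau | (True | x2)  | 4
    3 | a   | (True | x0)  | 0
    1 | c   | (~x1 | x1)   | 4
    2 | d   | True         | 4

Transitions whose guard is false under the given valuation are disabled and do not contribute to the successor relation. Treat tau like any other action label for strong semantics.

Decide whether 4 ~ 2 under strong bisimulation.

Answer: NOT BISIMILAR

Working:
Refine partition for ~:
  π0 = {{0,1,2,3,4}}
  π1 = {{0},{1},{2},{3},{4}}
stable after 2 split(s): 5 block(s)
class of 4: {4}; class of 2: {2}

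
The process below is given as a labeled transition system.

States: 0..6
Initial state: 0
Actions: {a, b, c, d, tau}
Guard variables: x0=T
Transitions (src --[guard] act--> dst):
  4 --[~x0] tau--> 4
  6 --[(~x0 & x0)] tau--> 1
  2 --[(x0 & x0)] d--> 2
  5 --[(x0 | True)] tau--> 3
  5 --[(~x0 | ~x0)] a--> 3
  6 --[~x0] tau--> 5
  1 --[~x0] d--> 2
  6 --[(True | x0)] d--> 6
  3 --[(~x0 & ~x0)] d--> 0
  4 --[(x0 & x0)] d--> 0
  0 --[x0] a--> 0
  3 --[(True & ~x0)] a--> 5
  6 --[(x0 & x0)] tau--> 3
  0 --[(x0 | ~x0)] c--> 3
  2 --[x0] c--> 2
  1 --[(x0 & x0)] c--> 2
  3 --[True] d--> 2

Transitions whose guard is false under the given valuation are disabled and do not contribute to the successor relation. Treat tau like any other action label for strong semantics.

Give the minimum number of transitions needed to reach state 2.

Breadth-first toward 2:
  Layer 0: {0}
  Layer 1: {3}
  Layer 2: {2}
2 enters at depth 2; path c·d

Answer: 2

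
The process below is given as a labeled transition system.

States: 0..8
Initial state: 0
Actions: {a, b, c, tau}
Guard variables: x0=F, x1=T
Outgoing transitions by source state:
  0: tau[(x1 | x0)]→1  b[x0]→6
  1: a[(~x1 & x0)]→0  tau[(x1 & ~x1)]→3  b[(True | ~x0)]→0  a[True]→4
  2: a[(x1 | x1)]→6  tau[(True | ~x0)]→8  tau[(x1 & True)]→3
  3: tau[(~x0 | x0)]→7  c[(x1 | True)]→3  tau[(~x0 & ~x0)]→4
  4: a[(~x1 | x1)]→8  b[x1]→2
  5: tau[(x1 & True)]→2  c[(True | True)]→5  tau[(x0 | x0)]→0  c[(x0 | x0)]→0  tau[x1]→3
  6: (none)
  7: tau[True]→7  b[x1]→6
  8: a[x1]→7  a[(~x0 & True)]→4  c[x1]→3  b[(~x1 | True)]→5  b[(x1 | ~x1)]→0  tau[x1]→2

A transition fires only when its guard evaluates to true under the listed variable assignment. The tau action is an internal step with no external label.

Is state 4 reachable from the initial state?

Answer: REACHABLE

Working:
After dropping false guards: 22 live edges.
depth 0: {0}
depth 1: {1}  now seen {0,1}
depth 2: {4}  now seen {0,1,4}
depth 3: {2,8}  now seen {0,1,2,4,8}
depth 4: {3,5,6,7}  now seen {0,1,2,3,4,5,6,7,8}
Reachable = {0,1,2,3,4,5,6,7,8}
trace reaching 4: tau·a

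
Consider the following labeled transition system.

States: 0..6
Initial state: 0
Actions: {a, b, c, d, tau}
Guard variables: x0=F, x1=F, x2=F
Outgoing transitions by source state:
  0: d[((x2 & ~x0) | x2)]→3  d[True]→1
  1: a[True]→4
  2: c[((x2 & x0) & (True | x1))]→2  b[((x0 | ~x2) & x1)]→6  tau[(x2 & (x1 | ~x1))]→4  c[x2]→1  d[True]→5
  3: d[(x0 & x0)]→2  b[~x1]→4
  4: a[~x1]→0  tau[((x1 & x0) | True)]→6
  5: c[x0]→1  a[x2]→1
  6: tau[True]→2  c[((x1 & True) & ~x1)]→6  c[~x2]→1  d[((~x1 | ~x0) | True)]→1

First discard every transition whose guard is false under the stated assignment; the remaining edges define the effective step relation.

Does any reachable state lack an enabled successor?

Answer: DEADLOCK at state 5

Trace:
Reach set: {0,1,2,4,5,6}
  0: d→1  [deg 1]
  1: a→4  [deg 1]
  2: d→5  [deg 1]
  4: a→0  tau→6  [deg 2]
  5: ∅  [STUCK]
  6: c→1  d→1  tau→2  [deg 3]
trace reaching 5: d·a·tau·tau·d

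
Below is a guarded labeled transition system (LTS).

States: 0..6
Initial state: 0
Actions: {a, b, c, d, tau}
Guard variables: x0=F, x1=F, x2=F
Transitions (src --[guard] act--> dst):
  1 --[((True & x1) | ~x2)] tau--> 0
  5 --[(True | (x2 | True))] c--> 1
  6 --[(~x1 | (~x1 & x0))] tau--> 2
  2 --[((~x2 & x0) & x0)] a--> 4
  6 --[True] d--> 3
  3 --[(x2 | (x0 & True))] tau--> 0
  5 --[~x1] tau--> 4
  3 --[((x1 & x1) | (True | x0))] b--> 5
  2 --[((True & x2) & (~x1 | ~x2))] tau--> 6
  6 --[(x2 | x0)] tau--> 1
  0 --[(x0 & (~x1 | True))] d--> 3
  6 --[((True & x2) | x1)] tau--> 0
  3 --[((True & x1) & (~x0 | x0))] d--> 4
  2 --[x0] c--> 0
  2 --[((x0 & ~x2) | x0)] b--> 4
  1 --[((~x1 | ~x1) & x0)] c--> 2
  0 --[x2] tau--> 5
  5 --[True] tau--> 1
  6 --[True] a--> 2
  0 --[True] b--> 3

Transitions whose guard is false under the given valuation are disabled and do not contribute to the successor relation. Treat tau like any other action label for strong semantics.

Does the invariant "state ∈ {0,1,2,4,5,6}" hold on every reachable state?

Answer: INVARIANT VIOLATED at state 3

Trace:
Inv-set: {0,1,2,4,5,6}
R = {0,1,3,4,5}
  0: safe
  1: safe
  3: outside
  4: safe
  5: safe
witness against invariant: b → 3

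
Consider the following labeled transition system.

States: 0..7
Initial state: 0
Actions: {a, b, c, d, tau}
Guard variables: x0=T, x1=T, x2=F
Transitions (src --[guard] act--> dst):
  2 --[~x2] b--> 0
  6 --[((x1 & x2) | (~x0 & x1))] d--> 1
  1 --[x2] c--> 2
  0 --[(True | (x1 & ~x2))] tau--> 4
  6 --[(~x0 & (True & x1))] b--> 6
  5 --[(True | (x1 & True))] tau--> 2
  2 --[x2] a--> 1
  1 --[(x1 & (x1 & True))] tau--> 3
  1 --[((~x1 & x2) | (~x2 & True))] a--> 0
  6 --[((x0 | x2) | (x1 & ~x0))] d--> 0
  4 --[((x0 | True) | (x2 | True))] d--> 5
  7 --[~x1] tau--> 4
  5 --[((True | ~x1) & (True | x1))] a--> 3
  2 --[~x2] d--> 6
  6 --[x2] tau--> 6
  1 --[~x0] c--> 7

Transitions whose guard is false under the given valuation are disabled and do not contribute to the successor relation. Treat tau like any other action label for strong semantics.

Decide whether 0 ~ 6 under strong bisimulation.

Answer: NOT BISIMILAR

Analysis:
Compute ~ classes (split until stable):
  P[0] = {{0,1,2,3,4,5,6,7}}
  P[1] = {{0},{1,5},{2},{3,7},{4,6}}
  P[2] = {{0},{1},{2},{3,7},{4},{5},{6}}
Fixed point at round 3; 7 class(es).
0∈{0}, 6∈{6}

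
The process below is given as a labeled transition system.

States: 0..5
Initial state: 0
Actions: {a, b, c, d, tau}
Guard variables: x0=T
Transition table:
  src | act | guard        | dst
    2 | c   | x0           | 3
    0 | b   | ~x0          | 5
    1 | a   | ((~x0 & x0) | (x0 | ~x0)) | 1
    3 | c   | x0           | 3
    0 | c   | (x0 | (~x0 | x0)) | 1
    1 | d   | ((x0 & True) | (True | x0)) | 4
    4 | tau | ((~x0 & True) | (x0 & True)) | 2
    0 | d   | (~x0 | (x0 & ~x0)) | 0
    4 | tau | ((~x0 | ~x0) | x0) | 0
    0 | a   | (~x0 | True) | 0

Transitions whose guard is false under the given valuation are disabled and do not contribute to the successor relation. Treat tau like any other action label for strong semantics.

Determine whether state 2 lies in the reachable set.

Guard filter leaves 8 enabled edge(s).
L0 = {0}
L1 = {1}  now seen {0,1}
L2 = {4}  now seen {0,1,4}
L3 = {2}  now seen {0,1,2,4}
L4 = {3}  now seen {0,1,2,3,4}
Reachable = {0,1,2,3,4}
trace reaching 2: c·d·tau

Answer: REACHABLE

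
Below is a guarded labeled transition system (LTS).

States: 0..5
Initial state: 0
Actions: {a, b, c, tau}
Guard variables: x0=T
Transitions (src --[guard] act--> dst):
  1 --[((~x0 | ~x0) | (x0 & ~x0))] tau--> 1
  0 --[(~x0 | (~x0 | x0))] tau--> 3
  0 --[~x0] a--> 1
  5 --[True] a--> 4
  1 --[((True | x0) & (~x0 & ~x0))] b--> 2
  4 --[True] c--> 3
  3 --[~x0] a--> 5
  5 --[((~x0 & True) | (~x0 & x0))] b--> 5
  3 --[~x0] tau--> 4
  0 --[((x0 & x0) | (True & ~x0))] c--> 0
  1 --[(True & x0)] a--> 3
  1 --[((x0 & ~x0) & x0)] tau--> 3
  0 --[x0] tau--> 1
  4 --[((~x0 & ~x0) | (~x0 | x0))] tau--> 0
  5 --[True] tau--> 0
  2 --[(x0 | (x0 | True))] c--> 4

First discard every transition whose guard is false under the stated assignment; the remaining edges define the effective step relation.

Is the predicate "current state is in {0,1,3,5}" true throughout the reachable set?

Answer: INVARIANT HOLDS

Trace:
Allowed set {0,1,3,5}
Reachable = {0,1,3}
  0: ok
  1: ok
  3: ok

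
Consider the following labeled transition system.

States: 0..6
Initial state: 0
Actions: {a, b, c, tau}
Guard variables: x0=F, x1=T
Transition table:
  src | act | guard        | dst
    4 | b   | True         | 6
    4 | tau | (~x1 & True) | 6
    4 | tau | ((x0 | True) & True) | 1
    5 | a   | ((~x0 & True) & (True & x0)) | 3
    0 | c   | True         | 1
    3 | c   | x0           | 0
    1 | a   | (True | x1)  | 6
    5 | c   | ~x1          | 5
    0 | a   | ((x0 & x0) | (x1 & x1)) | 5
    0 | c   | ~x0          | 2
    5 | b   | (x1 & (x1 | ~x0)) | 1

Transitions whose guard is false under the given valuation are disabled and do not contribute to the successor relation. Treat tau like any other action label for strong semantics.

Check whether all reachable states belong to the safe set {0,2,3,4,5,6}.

Inv-set: {0,2,3,4,5,6}
Reach set: {0,1,2,5,6}
  0: ✓
  1: VIOLATES
  2: ✓
  5: ✓
  6: ✓
reach 1 via c — violates

Answer: INVARIANT VIOLATED at state 1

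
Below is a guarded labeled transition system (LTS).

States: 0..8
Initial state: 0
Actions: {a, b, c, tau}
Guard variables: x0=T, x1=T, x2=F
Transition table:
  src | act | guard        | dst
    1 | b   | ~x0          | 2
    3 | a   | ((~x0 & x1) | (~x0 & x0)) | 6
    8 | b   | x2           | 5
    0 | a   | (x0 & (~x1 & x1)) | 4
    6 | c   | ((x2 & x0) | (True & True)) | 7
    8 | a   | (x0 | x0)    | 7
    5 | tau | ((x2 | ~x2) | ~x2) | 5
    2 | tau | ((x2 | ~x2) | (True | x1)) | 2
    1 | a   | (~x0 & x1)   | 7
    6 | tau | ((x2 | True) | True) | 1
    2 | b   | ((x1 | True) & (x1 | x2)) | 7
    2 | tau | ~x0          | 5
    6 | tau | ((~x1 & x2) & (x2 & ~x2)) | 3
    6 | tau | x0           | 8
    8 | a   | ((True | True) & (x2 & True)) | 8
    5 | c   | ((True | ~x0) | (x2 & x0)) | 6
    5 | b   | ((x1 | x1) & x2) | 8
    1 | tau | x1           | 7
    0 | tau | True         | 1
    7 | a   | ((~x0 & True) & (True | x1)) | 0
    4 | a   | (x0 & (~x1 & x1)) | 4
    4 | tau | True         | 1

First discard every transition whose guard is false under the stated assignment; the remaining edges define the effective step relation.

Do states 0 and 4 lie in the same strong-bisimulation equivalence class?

Answer: BISIMILAR

Trace:
Bisimulation quotient by refinement:
  round 0: {{0,1,2,3,4,5,6,7,8}}
  round 1: {{0,1,4},{2},{3,7},{5,6},{8}}
  round 2: {{0,4},{1},{2},{3,7},{5},{6},{8}}
Fixed point at round 3; 7 class(es).
0∈{0,4}, 4∈{0,4}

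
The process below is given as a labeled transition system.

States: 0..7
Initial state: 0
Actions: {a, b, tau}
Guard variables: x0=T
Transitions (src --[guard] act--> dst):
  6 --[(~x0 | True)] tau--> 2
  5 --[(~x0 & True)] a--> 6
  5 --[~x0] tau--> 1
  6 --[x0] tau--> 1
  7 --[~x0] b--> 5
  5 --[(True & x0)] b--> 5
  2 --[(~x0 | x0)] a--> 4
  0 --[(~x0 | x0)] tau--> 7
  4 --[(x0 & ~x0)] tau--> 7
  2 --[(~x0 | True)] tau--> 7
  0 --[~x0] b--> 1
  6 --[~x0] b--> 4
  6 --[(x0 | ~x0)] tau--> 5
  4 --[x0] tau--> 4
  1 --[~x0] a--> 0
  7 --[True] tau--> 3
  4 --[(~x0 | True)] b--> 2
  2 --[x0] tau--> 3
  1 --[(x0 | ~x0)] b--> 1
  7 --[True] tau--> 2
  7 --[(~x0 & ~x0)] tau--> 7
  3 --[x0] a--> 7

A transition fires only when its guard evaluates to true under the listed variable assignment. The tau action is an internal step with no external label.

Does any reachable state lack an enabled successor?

Reach set: {0,2,3,4,7}
  0: tau→7  [deg 1]
  2: a→4  tau→3  tau→7  [deg 3]
  3: a→7  [deg 1]
  4: b→2  tau→4  [deg 2]
  7: tau→2  tau→3  [deg 2]

Answer: DEADLOCK-FREE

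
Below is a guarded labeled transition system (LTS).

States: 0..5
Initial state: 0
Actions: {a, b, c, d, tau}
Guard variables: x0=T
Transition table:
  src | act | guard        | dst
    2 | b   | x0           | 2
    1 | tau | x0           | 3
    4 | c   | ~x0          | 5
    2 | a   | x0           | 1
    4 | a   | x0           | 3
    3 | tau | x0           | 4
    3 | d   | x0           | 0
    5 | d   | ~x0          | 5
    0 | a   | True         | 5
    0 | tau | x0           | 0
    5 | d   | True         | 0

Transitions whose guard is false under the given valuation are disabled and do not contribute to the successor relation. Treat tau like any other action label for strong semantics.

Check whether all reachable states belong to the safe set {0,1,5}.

Safe = {0,1,5}
R = {0,5}
  0: ok
  5: ok

Answer: INVARIANT HOLDS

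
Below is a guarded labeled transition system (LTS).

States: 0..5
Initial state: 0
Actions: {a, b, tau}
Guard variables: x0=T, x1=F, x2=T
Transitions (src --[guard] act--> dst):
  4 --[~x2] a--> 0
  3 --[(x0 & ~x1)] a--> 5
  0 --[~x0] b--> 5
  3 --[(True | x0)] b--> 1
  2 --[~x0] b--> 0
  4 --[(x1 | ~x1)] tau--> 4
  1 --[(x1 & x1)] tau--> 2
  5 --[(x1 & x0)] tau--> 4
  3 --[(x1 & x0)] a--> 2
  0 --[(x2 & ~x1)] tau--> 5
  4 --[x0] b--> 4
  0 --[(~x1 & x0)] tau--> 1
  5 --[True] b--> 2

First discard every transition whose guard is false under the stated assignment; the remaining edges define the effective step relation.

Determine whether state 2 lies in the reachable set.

7 transition(s) survive guard evaluation.
depth 0: {0}
depth 1: {1,5}  total {0,1,5}
depth 2: {2}  total {0,1,2,5}
Reachable = {0,1,2,5}
Path to 2: tau·b

Answer: REACHABLE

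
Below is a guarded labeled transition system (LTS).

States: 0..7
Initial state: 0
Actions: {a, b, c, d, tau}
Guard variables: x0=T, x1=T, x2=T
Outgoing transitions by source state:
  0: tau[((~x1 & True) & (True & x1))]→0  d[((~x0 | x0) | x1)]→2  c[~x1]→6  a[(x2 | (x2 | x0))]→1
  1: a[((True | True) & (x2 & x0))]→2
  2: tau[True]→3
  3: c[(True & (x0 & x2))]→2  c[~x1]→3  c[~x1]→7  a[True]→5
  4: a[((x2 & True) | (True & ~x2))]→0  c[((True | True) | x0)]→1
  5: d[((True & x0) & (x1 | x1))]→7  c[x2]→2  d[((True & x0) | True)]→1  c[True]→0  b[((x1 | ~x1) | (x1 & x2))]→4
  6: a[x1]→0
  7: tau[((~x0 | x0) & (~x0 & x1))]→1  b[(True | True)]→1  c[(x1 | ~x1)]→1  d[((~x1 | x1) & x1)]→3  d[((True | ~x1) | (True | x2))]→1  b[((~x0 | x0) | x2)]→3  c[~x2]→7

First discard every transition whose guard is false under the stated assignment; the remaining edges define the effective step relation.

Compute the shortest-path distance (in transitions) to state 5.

Layered search for 5:
  Layer 0: {0}
  Layer 1: {1,2}
  Layer 2: {3}
  Layer 3: {5}
5 enters at depth 3; path d·tau·a

Answer: 3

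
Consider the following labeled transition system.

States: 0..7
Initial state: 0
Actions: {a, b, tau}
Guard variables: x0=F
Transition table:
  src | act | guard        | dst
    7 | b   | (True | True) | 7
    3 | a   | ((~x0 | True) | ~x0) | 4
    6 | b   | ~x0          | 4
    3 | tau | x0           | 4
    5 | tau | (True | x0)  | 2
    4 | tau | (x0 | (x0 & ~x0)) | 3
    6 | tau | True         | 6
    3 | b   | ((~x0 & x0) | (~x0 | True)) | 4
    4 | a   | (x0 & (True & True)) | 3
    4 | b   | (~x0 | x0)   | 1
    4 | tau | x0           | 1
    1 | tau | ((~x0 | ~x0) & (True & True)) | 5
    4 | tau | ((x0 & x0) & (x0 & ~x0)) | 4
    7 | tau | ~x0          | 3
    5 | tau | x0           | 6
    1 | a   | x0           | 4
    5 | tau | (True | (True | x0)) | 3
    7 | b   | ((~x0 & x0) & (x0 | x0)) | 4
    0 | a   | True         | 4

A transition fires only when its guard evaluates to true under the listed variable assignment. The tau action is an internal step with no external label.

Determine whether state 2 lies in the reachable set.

11 transition(s) survive guard evaluation.
depth 0: {0}
depth 1: {4}  cumulative {0,4}
depth 2: {1}  cumulative {0,1,4}
depth 3: {5}  cumulative {0,1,4,5}
depth 4: {2,3}  cumulative {0,1,2,3,4,5}
R = {0,1,2,3,4,5}
trace reaching 2: a·b·tau·tau

Answer: REACHABLE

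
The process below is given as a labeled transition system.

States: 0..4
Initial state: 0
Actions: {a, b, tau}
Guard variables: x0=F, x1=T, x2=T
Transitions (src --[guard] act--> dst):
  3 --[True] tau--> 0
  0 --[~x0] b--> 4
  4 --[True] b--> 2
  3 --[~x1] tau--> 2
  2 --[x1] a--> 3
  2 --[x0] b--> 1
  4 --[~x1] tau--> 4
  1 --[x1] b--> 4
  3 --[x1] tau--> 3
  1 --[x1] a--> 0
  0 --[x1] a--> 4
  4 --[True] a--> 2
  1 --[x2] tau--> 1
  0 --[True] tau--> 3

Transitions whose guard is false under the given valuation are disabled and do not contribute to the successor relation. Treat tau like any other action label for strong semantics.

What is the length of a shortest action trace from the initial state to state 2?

Breadth-first toward 2:
  L0 = {0}
  L1 = {3,4}
  L2 = {2}
first hit 2 at d=2 via a·a

Answer: 2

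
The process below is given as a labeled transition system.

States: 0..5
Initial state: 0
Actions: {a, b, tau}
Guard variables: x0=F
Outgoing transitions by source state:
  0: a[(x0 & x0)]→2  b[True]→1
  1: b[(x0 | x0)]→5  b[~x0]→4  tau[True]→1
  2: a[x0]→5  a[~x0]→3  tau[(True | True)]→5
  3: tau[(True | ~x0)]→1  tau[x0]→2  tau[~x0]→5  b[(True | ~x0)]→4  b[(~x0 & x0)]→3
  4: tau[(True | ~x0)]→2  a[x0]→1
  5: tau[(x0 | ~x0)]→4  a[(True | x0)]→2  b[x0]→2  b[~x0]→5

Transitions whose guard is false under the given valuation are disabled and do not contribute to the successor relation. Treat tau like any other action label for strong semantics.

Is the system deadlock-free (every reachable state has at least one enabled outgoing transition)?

Reach set: {0,1,2,3,4,5}
  0: b→1  [1 exit(s)]
  1: b→4  tau→1  [2 exit(s)]
  2: a→3  tau→5  [2 exit(s)]
  3: b→4  tau→1  tau→5  [3 exit(s)]
  4: tau→2  [1 exit(s)]
  5: a→2  b→5  tau→4  [3 exit(s)]

Answer: DEADLOCK-FREE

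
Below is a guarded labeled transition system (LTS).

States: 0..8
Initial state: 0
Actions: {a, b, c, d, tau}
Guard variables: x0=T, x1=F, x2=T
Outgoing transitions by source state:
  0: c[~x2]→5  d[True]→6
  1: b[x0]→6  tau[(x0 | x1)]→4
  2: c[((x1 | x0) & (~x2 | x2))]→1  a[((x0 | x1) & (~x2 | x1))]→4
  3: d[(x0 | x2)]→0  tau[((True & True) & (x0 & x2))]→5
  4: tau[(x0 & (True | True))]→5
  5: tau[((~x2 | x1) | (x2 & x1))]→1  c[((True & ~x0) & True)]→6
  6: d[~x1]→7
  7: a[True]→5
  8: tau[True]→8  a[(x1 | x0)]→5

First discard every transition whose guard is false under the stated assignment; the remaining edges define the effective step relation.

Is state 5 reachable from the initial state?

Answer: REACHABLE

Working:
Guard filter leaves 11 enabled edge(s).
Layer 0: {0}
Layer 1: {6}  now seen {0,6}
Layer 2: {7}  now seen {0,6,7}
Layer 3: {5}  now seen {0,5,6,7}
R = {0,5,6,7}
Path to 5: d·d·a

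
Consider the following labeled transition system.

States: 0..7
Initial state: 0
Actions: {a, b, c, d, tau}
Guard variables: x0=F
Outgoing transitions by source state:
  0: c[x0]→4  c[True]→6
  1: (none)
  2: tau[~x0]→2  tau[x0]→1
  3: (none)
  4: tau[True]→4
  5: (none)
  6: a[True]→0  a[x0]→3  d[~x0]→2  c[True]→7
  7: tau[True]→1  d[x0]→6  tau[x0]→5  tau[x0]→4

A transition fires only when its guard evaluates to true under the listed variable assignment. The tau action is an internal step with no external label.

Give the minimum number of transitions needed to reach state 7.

Answer: 2

Trace:
Layered search for 7:
  L0 = {0}
  L1 = {6}
  L2 = {2,7}
7 enters at depth 2; path c·c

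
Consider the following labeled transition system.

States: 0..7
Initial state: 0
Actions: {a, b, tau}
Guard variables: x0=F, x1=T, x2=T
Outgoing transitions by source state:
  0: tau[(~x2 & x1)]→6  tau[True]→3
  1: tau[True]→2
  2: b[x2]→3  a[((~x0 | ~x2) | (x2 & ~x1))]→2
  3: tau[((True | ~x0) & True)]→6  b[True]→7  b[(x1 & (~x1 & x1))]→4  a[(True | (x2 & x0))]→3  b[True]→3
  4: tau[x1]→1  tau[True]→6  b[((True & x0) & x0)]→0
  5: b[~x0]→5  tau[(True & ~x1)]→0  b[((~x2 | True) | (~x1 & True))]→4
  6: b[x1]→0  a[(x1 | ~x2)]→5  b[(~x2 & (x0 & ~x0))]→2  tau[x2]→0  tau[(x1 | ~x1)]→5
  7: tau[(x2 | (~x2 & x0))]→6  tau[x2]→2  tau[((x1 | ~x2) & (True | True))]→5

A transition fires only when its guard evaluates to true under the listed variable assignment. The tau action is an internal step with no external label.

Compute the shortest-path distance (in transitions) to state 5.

BFS to 5:
  Layer 0: {0}
  Layer 1: {3}
  Layer 2: {6,7}
  Layer 3: {2,5}
first hit 5 at d=3 via tau·b·tau

Answer: 3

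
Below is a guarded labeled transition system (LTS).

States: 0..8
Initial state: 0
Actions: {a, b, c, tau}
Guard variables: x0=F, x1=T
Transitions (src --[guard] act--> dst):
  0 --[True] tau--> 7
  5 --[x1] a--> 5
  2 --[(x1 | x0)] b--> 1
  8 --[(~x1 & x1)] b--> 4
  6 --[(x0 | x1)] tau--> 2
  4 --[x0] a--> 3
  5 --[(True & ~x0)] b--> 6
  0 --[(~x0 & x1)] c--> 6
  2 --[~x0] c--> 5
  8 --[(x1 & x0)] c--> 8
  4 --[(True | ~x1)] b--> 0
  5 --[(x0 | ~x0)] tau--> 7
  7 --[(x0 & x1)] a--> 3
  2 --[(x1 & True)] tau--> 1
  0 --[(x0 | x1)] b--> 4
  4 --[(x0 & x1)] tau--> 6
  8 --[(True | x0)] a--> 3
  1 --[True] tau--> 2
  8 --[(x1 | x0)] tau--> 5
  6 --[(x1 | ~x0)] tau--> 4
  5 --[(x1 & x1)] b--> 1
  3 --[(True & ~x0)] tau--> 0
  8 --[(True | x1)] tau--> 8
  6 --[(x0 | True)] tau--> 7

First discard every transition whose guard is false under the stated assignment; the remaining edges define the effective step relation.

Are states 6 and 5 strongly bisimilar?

Answer: NOT BISIMILAR

Analysis:
Bisimulation quotient by refinement:
  P[0] = {{0,1,2,3,4,5,6,7,8}}
  P[1] = {{0,2},{1,3,6},{4},{5},{7},{8}}
  P[2] = {{0},{1,3},{2},{4},{5},{6},{7},{8}}
  P[3] = {{0},{1},{2},{3},{4},{5},{6},{7},{8}}
Fixed point at round 4; 9 class(es).
[6]={6}  [5]={5}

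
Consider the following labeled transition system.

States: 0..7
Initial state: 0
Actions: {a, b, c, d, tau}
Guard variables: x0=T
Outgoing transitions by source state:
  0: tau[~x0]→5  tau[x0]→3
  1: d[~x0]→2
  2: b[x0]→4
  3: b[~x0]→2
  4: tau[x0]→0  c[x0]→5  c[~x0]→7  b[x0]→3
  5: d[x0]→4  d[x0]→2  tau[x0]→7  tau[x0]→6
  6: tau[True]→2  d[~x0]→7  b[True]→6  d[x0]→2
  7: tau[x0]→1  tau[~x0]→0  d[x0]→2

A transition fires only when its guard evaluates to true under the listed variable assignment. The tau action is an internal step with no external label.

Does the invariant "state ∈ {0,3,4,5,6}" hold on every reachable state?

Inv-set: {0,3,4,5,6}
Reach set: {0,3}
  0: ✓
  3: ✓

Answer: INVARIANT HOLDS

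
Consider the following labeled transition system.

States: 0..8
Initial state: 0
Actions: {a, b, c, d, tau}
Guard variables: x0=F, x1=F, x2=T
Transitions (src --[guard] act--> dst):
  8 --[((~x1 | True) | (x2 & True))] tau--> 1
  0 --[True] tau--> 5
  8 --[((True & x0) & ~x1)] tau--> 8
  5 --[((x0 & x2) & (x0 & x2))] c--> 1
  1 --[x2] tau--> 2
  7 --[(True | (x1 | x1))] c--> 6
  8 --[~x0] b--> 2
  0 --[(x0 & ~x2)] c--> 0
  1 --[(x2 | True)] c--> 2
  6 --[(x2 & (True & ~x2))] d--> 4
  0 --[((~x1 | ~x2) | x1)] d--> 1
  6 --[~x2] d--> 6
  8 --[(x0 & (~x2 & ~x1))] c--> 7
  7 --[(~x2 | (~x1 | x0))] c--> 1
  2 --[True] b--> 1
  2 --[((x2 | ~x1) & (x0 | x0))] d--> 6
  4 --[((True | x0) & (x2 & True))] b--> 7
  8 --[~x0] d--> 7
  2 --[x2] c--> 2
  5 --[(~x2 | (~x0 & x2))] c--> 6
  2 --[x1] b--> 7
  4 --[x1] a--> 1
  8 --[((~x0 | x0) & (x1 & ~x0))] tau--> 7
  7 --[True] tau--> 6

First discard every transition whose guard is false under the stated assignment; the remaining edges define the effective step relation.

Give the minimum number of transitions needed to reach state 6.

Answer: 2

Trace:
BFS to 6:
  depth 0: {0}
  depth 1: {1,5}
  depth 2: {2,6}
depth(6)=2, e.g. tau·c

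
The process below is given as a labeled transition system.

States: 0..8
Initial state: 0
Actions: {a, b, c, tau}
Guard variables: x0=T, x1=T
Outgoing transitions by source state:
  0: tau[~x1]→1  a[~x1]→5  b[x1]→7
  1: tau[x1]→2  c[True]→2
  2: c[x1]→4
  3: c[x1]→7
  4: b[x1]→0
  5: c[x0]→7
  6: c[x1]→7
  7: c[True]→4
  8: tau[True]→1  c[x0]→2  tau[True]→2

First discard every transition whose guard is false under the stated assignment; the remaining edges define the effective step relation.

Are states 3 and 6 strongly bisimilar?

Refine partition for ~:
  round 0: {{0,1,2,3,4,5,6,7,8}}
  round 1: {{0,4},{1,8},{2,3,5,6,7}}
  round 2: {{0},{1},{2,7},{3,5,6},{4},{8}}
6 equivalence class(es) (converged in 3)
[3]={3,5,6}  [6]={3,5,6}

Answer: BISIMILAR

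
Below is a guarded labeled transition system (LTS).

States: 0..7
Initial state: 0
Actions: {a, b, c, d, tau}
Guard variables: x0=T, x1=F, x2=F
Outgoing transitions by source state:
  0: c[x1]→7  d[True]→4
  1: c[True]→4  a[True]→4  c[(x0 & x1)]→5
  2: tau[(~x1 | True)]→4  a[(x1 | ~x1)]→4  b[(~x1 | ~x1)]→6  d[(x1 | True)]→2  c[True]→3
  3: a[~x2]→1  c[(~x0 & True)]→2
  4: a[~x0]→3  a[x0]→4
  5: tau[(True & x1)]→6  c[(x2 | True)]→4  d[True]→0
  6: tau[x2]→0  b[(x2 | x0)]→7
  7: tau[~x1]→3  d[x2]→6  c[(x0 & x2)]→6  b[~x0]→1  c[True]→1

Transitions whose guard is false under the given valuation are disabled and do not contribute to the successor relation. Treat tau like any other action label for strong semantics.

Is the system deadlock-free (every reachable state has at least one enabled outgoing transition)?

Answer: DEADLOCK-FREE

Working:
Reachable = {0,4}
  0: d→4  [1 exit(s)]
  4: a→4  [1 exit(s)]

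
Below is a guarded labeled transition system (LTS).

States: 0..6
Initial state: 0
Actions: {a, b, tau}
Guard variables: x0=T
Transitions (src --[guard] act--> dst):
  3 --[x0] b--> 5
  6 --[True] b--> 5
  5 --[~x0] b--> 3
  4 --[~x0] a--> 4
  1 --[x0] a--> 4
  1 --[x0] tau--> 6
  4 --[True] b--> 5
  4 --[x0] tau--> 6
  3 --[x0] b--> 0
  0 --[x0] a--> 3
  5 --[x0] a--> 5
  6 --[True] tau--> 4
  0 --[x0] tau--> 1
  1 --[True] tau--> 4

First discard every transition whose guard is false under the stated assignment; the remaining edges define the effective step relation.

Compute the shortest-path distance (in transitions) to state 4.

Answer: 2

Trace:
Layered search for 4:
  Layer 0: {0}
  Layer 1: {1,3}
  Layer 2: {4,5,6}
depth(4)=2, e.g. tau·a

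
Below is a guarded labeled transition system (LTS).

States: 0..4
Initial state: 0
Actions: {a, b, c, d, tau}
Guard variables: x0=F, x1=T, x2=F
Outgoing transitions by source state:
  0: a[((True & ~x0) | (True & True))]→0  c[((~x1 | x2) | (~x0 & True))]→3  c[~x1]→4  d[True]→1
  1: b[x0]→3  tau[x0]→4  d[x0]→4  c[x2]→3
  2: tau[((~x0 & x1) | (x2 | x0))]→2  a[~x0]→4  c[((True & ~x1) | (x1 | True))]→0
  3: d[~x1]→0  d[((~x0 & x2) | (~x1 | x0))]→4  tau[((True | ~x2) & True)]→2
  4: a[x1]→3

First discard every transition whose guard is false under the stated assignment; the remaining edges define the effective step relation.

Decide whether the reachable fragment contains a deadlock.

Answer: DEADLOCK at state 1

Working:
R = {0,1,2,3,4}
  0: a→0  c→3  d→1  [3 exit(s)]
  1: ∅  [STUCK]
  2: a→4  c→0  tau→2  [3 exit(s)]
  3: tau→2  [1 exit(s)]
  4: a→3  [1 exit(s)]
witness 1: d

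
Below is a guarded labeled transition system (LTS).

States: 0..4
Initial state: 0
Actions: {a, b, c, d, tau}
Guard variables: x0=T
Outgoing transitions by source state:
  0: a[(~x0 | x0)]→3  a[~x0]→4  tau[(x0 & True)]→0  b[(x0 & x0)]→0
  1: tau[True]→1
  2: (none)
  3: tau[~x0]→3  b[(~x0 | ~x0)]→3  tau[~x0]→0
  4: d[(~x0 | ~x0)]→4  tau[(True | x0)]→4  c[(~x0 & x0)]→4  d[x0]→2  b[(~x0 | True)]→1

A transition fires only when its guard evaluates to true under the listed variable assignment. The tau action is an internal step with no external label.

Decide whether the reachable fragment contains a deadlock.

Reach set: {0,3}
  0: a→3  b→0  tau→0  [3 exit(s)]
  3: ∅  [no exit]
trace reaching 3: a

Answer: DEADLOCK at state 3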